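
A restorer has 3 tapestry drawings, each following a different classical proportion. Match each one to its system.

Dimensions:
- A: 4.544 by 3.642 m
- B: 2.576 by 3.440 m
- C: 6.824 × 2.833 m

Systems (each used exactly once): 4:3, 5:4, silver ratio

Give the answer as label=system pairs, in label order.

A=5:4, B=4:3, C=silver ratio

Ratios: A ≈ 1.248; B ≈ 1.335; C ≈ 2.409.
Targets: 4:3 ≈ 1.333; 5:4 ≈ 1.250; silver ratio ≈ 2.414.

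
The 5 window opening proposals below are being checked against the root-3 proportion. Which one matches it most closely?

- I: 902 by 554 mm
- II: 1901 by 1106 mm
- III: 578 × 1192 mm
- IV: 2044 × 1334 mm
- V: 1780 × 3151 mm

II

Ratios (long/short): I ≈ 1.628; II ≈ 1.719; III ≈ 2.062; IV ≈ 1.532; V ≈ 1.770.
root-3 ≈ 1.732; option II is nearest (Δ 0.013).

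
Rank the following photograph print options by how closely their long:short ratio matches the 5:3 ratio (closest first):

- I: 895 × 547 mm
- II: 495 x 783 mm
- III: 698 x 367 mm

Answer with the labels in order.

I, II, III

Ratios: I = 895 / 547 ≈ 1.636; II = 783 / 495 ≈ 1.582; III = 698 / 367 ≈ 1.902.
|Δ from 1.667|: I 0.031; II 0.085; III 0.235.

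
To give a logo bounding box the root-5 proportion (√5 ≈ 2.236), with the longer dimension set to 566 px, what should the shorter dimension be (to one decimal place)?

253.1 px

root-5 ≈ 2.23607.
Shorter side = 566 ÷ 2.23607 ≈ 253.123 → 253.1 px.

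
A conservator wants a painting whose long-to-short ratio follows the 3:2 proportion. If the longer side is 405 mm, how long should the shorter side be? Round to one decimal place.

270.0 mm

3:2 = 1.50000.
Shorter side = 405 ÷ 1.50000 ≈ 270.000 → 270.0 mm.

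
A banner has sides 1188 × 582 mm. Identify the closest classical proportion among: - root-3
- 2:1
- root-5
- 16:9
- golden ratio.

2:1

1188/582 ≈ 2.041. Nearest candidates are 2:1 (2.000, off by 0.041) and root-5 (2.236, off by 0.195).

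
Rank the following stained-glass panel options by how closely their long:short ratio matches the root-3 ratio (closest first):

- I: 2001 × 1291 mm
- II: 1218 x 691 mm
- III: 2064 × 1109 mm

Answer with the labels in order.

II, III, I

I: 2001/1291 ≈ 1.550 → |1.550 − 1.732| = 0.182
II: 1218/691 ≈ 1.763 → |1.763 − 1.732| = 0.031
III: 2064/1109 ≈ 1.861 → |1.861 − 1.732| = 0.129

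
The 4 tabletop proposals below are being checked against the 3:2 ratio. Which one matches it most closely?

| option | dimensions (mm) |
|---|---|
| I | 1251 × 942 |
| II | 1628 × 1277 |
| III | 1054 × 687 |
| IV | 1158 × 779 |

IV

Ratios (long/short): I ≈ 1.328; II ≈ 1.275; III ≈ 1.534; IV ≈ 1.487.
3:2 ≈ 1.500; option IV is nearest (Δ 0.013).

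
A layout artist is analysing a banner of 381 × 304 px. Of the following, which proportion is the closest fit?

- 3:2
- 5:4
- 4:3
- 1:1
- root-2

5:4

Ratio = 381 / 304 ≈ 1.253.
Distances: 3:2 1.500 (Δ 0.247); 5:4 1.250 (Δ 0.003); 4:3 1.333 (Δ 0.080); 1:1 1.000 (Δ 0.253); root-2 1.414 (Δ 0.161).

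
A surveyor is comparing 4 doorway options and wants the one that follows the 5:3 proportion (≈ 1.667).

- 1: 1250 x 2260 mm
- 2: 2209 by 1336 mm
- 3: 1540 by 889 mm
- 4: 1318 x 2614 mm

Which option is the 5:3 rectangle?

2

Target 5:3 ≈ 1.667.
1: 1.808 (Δ0.141)  2: 1.653 (Δ0.014)  3: 1.732 (Δ0.065)  4: 1.983 (Δ0.316)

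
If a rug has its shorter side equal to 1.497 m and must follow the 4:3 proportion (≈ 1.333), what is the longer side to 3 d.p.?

1.996 m

4:3 ≈ 1.33333.
Longer side = 1.497 × 1.33333 ≈ 1.99600 → 1.996 m.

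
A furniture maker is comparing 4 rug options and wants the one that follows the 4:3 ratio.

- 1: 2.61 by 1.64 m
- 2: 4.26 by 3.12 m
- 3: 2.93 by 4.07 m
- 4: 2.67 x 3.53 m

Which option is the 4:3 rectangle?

Target 4:3 ≈ 1.333.
1: 1.591 (Δ0.258)  2: 1.365 (Δ0.032)  3: 1.389 (Δ0.056)  4: 1.322 (Δ0.011)

4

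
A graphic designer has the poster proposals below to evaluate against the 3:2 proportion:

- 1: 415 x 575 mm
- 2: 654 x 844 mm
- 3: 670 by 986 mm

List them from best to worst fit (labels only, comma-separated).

1: 575/415 ≈ 1.386 → |1.386 − 1.500| = 0.114
2: 844/654 ≈ 1.291 → |1.291 − 1.500| = 0.209
3: 986/670 ≈ 1.472 → |1.472 − 1.500| = 0.028

3, 1, 2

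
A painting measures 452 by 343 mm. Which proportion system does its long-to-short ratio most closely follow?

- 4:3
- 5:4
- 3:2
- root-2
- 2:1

452/343 ≈ 1.318. Nearest candidates are 4:3 (1.333, off by 0.015) and 5:4 (1.250, off by 0.068).

4:3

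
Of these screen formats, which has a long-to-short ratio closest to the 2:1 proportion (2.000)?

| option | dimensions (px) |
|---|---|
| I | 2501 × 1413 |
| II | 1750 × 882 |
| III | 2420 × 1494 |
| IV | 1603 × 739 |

Target 2:1 ≈ 2.000.
I: 1.770 (Δ0.230)  II: 1.984 (Δ0.016)  III: 1.620 (Δ0.380)  IV: 2.169 (Δ0.169)

II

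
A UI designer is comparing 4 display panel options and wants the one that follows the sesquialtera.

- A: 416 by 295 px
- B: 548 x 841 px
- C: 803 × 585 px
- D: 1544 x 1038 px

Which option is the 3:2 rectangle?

Ratios (long/short): A ≈ 1.410; B ≈ 1.535; C ≈ 1.373; D ≈ 1.487.
3:2 ≈ 1.500; option D is nearest (Δ 0.013).

D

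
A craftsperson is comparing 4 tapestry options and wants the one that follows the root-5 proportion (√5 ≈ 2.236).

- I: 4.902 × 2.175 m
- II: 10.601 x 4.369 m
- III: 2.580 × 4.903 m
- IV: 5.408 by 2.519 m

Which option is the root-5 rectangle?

Target root-5 ≈ 2.236.
I: 2.254 (Δ0.018)  II: 2.426 (Δ0.190)  III: 1.900 (Δ0.336)  IV: 2.147 (Δ0.089)

I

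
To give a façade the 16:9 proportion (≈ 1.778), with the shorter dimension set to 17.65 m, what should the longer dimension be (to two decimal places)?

16:9 ≈ 1.77778.
Longer side = 17.65 × 1.77778 ≈ 31.3778 → 31.38 m.

31.38 m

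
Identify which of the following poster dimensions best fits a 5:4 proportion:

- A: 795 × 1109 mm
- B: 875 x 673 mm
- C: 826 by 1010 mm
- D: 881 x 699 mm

D

Target 5:4 ≈ 1.250.
A: 1.395 (Δ0.145)  B: 1.300 (Δ0.050)  C: 1.223 (Δ0.027)  D: 1.260 (Δ0.010)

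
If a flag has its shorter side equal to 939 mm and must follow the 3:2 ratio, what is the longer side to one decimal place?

1408.5 mm

3:2 = 1.50000.
Longer side = 939 × 1.50000 ≈ 1408.500 → 1408.5 mm.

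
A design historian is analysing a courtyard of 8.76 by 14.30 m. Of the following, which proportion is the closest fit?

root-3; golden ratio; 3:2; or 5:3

14.30/8.76 ≈ 1.632. Nearest candidates are golden ratio (1.618, off by 0.014) and 5:3 (1.667, off by 0.035).

golden ratio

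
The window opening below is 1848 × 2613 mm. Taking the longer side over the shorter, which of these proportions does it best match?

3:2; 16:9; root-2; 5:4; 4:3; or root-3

2613/1848 ≈ 1.414. Nearest candidates are root-2 (1.414, off by 0.000) and 4:3 (1.333, off by 0.081).

root-2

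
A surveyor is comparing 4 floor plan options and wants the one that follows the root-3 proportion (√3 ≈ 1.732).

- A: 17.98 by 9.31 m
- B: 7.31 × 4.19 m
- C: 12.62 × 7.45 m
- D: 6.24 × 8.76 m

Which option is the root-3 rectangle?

Target root-3 ≈ 1.732.
A: 1.931 (Δ0.199)  B: 1.745 (Δ0.013)  C: 1.694 (Δ0.038)  D: 1.404 (Δ0.328)

B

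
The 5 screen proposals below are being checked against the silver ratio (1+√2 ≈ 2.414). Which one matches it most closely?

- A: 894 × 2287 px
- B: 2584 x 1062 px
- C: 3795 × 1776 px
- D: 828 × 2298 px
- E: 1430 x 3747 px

B

Ratios (long/short): A ≈ 2.558; B ≈ 2.433; C ≈ 2.137; D ≈ 2.775; E ≈ 2.620.
silver ratio ≈ 2.414; option B is nearest (Δ 0.019).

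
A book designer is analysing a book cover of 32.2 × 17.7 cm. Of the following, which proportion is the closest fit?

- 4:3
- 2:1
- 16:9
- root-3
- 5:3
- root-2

16:9

Ratio = 32.2 / 17.7 ≈ 1.819.
Distances: 4:3 1.333 (Δ 0.486); 2:1 2.000 (Δ 0.181); 16:9 1.778 (Δ 0.041); root-3 1.732 (Δ 0.087); 5:3 1.667 (Δ 0.152); root-2 1.414 (Δ 0.405).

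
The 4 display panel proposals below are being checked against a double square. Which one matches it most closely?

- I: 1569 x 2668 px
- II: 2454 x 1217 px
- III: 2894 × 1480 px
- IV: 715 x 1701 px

II

Target 2:1 ≈ 2.000.
I: 1.700 (Δ0.300)  II: 2.016 (Δ0.016)  III: 1.955 (Δ0.045)  IV: 2.379 (Δ0.379)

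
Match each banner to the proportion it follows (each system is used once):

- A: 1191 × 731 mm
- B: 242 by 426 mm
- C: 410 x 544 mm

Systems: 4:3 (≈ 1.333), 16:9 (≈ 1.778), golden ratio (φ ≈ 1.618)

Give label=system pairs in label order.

A = 1191/731 ≈ 1.629 → golden ratio (1.618)
B = 426/242 ≈ 1.760 → 16:9 (1.778)
C = 544/410 ≈ 1.327 → 4:3 (1.333)

A=golden ratio, B=16:9, C=4:3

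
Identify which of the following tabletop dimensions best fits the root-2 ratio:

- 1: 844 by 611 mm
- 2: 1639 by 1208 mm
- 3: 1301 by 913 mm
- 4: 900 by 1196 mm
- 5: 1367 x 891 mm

3

Target root-2 ≈ 1.414.
1: 1.381 (Δ0.033)  2: 1.357 (Δ0.057)  3: 1.425 (Δ0.011)  4: 1.329 (Δ0.085)  5: 1.534 (Δ0.120)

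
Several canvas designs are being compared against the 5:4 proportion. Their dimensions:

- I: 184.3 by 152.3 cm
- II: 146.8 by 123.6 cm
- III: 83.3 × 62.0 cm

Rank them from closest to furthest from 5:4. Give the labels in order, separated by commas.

Ratios: I = 184.3 / 152.3 ≈ 1.210; II = 146.8 / 123.6 ≈ 1.188; III = 83.3 / 62.0 ≈ 1.344.
|Δ from 1.250|: I 0.040; II 0.062; III 0.094.

I, II, III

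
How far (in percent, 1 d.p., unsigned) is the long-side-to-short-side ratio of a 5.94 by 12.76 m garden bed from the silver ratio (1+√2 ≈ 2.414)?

11.0%

Ratio = 12.76 / 5.94 ≈ 2.1481.
Ideal silver ratio ≈ 2.4142. |2.1481 − 2.4142| / 2.4142 ≈ 11.02% → 11.0%.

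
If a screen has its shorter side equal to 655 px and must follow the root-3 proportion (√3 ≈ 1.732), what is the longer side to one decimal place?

1134.5 px

root-3 ≈ 1.73205.
Longer side = 655 × 1.73205 ≈ 1134.493 → 1134.5 px.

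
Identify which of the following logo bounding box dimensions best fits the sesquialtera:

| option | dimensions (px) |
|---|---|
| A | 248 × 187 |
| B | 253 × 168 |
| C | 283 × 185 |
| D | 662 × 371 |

B

Ratios (long/short): A ≈ 1.326; B ≈ 1.506; C ≈ 1.530; D ≈ 1.784.
3:2 ≈ 1.500; option B is nearest (Δ 0.006).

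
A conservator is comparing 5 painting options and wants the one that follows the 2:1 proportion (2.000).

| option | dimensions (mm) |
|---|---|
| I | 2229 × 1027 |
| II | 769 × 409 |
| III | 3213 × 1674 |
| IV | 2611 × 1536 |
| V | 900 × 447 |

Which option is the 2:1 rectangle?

Ratios (long/short): I ≈ 2.170; II ≈ 1.880; III ≈ 1.919; IV ≈ 1.700; V ≈ 2.013.
2:1 ≈ 2.000; option V is nearest (Δ 0.013).

V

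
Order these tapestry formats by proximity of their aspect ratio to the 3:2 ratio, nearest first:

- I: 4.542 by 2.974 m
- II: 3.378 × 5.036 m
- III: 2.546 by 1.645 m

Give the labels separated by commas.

II, I, III

I: 4.542/2.974 ≈ 1.527 → |1.527 − 1.500| = 0.027
II: 5.036/3.378 ≈ 1.491 → |1.491 − 1.500| = 0.009
III: 2.546/1.645 ≈ 1.548 → |1.548 − 1.500| = 0.048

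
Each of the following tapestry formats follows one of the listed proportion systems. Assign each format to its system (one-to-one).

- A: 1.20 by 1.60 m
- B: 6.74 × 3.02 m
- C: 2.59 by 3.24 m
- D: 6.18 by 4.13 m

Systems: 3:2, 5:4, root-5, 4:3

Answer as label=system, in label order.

Ratios: A ≈ 1.333; B ≈ 2.232; C ≈ 1.251; D ≈ 1.496.
Targets: 3:2 ≈ 1.500; 5:4 ≈ 1.250; root-5 ≈ 2.236; 4:3 ≈ 1.333.

A=4:3, B=root-5, C=5:4, D=3:2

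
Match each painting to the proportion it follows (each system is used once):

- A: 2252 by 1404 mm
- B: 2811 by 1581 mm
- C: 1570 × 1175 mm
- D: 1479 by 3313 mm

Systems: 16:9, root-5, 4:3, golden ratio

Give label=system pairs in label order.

Ratios: A ≈ 1.604; B ≈ 1.778; C ≈ 1.336; D ≈ 2.240.
Targets: 16:9 ≈ 1.778; root-5 ≈ 2.236; 4:3 ≈ 1.333; golden ratio ≈ 1.618.

A=golden ratio, B=16:9, C=4:3, D=root-5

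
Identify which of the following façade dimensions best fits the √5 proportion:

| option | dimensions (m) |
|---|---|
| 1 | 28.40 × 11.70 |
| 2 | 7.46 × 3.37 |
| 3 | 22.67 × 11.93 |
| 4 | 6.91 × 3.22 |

Ratios (long/short): 1 ≈ 2.427; 2 ≈ 2.214; 3 ≈ 1.900; 4 ≈ 2.146.
root-5 ≈ 2.236; option 2 is nearest (Δ 0.022).

2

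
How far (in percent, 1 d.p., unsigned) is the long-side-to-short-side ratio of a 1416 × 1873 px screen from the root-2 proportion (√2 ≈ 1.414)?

Ratio = 1873 / 1416 ≈ 1.3227.
Ideal root-2 ≈ 1.4142. |1.3227 − 1.4142| / 1.4142 ≈ 6.47% → 6.5%.

6.5%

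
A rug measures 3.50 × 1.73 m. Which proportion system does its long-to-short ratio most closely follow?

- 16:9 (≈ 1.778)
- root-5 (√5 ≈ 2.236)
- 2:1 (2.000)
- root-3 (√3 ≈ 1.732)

Ratio = 3.50 / 1.73 ≈ 2.023.
Distances: 16:9 1.778 (Δ 0.245); root-5 2.236 (Δ 0.213); 2:1 2.000 (Δ 0.023); root-3 1.732 (Δ 0.291).

2:1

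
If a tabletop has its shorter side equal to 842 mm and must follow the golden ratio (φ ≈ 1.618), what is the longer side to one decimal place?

golden ratio ≈ 1.61803.
Longer side = 842 × 1.61803 ≈ 1362.381 → 1362.4 mm.

1362.4 mm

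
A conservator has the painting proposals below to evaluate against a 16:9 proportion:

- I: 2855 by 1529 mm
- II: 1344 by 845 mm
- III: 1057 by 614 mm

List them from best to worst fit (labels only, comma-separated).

Ratios: I = 2855 / 1529 ≈ 1.867; II = 1344 / 845 ≈ 1.591; III = 1057 / 614 ≈ 1.721.
|Δ from 1.778|: I 0.089; II 0.187; III 0.057.

III, I, II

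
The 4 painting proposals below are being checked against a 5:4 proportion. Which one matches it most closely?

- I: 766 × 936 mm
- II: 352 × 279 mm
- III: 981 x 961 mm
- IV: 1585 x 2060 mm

Ratios (long/short): I ≈ 1.222; II ≈ 1.262; III ≈ 1.021; IV ≈ 1.300.
5:4 ≈ 1.250; option II is nearest (Δ 0.012).

II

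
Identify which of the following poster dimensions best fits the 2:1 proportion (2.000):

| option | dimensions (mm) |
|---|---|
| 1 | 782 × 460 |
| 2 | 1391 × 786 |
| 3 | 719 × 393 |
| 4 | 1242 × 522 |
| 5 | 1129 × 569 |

Ratios (long/short): 1 ≈ 1.700; 2 ≈ 1.770; 3 ≈ 1.830; 4 ≈ 2.379; 5 ≈ 1.984.
2:1 ≈ 2.000; option 5 is nearest (Δ 0.016).

5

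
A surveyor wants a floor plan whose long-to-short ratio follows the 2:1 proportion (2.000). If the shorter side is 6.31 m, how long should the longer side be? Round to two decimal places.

2:1 = 2.00000.
Longer side = 6.31 × 2.00000 ≈ 12.6200 → 12.62 m.

12.62 m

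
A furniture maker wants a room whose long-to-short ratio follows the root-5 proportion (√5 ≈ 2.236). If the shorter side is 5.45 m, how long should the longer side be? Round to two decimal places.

root-5 ≈ 2.23607.
Longer side = 5.45 × 2.23607 ≈ 12.1866 → 12.19 m.

12.19 m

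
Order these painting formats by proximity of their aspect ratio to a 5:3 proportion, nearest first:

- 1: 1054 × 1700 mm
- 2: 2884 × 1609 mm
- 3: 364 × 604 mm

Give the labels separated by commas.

3, 1, 2

1: 1700/1054 ≈ 1.613 → |1.613 − 1.667| = 0.054
2: 2884/1609 ≈ 1.792 → |1.792 − 1.667| = 0.125
3: 604/364 ≈ 1.659 → |1.659 − 1.667| = 0.008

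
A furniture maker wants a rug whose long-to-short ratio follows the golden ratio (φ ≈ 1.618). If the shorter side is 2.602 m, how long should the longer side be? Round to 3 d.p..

golden ratio ≈ 1.61803.
Longer side = 2.602 × 1.61803 ≈ 4.21011 → 4.210 m.

4.210 m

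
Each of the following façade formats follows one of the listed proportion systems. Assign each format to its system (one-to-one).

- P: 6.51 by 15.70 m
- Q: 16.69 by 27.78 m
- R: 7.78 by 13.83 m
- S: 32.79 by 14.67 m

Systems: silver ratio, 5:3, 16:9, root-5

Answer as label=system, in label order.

P=silver ratio, Q=5:3, R=16:9, S=root-5

Ratios: P ≈ 2.412; Q ≈ 1.664; R ≈ 1.778; S ≈ 2.235.
Targets: silver ratio ≈ 2.414; 5:3 ≈ 1.667; 16:9 ≈ 1.778; root-5 ≈ 2.236.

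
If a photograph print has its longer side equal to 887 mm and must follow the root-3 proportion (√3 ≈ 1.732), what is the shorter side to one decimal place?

root-3 ≈ 1.73205.
Shorter side = 887 ÷ 1.73205 ≈ 512.110 → 512.1 mm.

512.1 mm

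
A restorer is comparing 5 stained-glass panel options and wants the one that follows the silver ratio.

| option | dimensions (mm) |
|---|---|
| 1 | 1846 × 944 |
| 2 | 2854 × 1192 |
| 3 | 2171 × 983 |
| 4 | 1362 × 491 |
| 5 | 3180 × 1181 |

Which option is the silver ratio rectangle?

2

Target silver ratio ≈ 2.414.
1: 1.956 (Δ0.458)  2: 2.394 (Δ0.020)  3: 2.209 (Δ0.205)  4: 2.774 (Δ0.360)  5: 2.693 (Δ0.279)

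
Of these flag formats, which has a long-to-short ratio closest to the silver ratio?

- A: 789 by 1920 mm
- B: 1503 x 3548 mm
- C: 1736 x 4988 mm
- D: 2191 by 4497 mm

Ratios (long/short): A ≈ 2.433; B ≈ 2.361; C ≈ 2.873; D ≈ 2.052.
silver ratio ≈ 2.414; option A is nearest (Δ 0.019).

A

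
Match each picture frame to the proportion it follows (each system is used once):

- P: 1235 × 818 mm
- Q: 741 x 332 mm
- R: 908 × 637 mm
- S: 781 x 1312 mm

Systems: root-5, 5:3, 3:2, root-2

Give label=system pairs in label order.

P=3:2, Q=root-5, R=root-2, S=5:3

P = 1235/818 ≈ 1.510 → 3:2 (1.500)
Q = 741/332 ≈ 2.232 → root-5 (2.236)
R = 908/637 ≈ 1.425 → root-2 (1.414)
S = 1312/781 ≈ 1.680 → 5:3 (1.667)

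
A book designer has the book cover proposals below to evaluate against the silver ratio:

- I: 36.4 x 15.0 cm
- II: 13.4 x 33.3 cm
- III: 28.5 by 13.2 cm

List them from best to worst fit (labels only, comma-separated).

I, II, III

Ratios: I = 36.4 / 15.0 ≈ 2.427; II = 33.3 / 13.4 ≈ 2.485; III = 28.5 / 13.2 ≈ 2.159.
|Δ from 2.414|: I 0.013; II 0.071; III 0.255.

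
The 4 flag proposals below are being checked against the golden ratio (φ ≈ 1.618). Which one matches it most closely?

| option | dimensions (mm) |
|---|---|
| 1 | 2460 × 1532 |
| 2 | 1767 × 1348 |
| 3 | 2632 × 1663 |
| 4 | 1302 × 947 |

1

Target golden ratio ≈ 1.618.
1: 1.606 (Δ0.012)  2: 1.311 (Δ0.307)  3: 1.583 (Δ0.035)  4: 1.375 (Δ0.243)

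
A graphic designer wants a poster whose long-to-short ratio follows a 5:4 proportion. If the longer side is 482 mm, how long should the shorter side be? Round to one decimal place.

5:4 = 1.25000.
Shorter side = 482 ÷ 1.25000 ≈ 385.600 → 385.6 mm.

385.6 mm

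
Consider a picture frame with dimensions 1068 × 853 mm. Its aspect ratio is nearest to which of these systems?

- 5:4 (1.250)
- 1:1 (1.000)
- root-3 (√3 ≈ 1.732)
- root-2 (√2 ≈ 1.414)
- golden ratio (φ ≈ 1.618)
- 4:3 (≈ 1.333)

5:4

Ratio = 1068 / 853 ≈ 1.252.
Distances: 5:4 1.250 (Δ 0.002); 1:1 1.000 (Δ 0.252); root-3 1.732 (Δ 0.480); root-2 1.414 (Δ 0.162); golden ratio 1.618 (Δ 0.366); 4:3 1.333 (Δ 0.081).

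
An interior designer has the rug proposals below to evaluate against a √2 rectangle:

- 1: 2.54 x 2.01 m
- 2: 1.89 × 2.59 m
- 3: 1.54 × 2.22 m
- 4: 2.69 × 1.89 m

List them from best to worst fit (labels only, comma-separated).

4, 3, 2, 1

1: 2.54/2.01 ≈ 1.264 → |1.264 − 1.414| = 0.150
2: 2.59/1.89 ≈ 1.370 → |1.370 − 1.414| = 0.044
3: 2.22/1.54 ≈ 1.442 → |1.442 − 1.414| = 0.028
4: 2.69/1.89 ≈ 1.423 → |1.423 − 1.414| = 0.009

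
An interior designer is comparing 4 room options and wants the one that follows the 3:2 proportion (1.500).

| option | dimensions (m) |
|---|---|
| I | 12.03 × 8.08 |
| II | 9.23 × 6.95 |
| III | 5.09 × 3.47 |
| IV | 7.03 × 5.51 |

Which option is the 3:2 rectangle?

Ratios (long/short): I ≈ 1.489; II ≈ 1.328; III ≈ 1.467; IV ≈ 1.276.
3:2 ≈ 1.500; option I is nearest (Δ 0.011).

I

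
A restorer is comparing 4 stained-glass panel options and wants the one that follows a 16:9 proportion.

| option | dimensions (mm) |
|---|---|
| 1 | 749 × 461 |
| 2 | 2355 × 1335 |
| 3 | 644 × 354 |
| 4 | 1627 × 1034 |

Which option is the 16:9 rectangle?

Target 16:9 ≈ 1.778.
1: 1.625 (Δ0.153)  2: 1.764 (Δ0.014)  3: 1.819 (Δ0.041)  4: 1.574 (Δ0.204)

2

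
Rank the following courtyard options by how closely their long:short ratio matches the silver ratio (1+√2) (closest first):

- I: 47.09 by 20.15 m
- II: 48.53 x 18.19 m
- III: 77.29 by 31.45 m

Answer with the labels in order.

Ratios: I = 47.09 / 20.15 ≈ 2.337; II = 48.53 / 18.19 ≈ 2.668; III = 77.29 / 31.45 ≈ 2.458.
|Δ from 2.414|: I 0.077; II 0.254; III 0.044.

III, I, II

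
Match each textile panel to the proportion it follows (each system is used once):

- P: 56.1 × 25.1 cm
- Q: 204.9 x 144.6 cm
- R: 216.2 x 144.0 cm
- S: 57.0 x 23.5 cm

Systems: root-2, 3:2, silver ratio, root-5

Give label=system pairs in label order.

P = 56.1/25.1 ≈ 2.235 → root-5 (2.236)
Q = 204.9/144.6 ≈ 1.417 → root-2 (1.414)
R = 216.2/144.0 ≈ 1.501 → 3:2 (1.500)
S = 57.0/23.5 ≈ 2.426 → silver ratio (2.414)

P=root-5, Q=root-2, R=3:2, S=silver ratio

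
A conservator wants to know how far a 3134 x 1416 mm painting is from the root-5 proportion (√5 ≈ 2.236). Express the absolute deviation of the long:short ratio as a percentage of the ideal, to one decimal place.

1.0%

Ratio = 3134 / 1416 ≈ 2.2133.
Ideal root-5 ≈ 2.2361. |2.2133 − 2.2361| / 2.2361 ≈ 1.02% → 1.0%.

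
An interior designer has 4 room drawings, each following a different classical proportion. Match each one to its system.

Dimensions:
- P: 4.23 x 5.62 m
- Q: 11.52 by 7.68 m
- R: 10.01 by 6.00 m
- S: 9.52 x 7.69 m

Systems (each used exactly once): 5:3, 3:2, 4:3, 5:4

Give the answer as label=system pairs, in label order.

Ratios: P ≈ 1.329; Q ≈ 1.500; R ≈ 1.668; S ≈ 1.238.
Targets: 5:3 ≈ 1.667; 3:2 ≈ 1.500; 4:3 ≈ 1.333; 5:4 ≈ 1.250.

P=4:3, Q=3:2, R=5:3, S=5:4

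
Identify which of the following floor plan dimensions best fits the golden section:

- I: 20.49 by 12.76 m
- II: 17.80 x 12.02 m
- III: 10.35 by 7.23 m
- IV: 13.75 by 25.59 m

Ratios (long/short): I ≈ 1.606; II ≈ 1.481; III ≈ 1.432; IV ≈ 1.861.
golden ratio ≈ 1.618; option I is nearest (Δ 0.012).

I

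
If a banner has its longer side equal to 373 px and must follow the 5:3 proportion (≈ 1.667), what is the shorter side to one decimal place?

223.8 px

5:3 ≈ 1.66667.
Shorter side = 373 ÷ 1.66667 ≈ 223.800 → 223.8 px.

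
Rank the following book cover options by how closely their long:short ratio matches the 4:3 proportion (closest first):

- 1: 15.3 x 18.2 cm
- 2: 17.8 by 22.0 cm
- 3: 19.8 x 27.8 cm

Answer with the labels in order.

Ratios: 1 = 18.2 / 15.3 ≈ 1.190; 2 = 22.0 / 17.8 ≈ 1.236; 3 = 27.8 / 19.8 ≈ 1.404.
|Δ from 1.333|: 1 0.143; 2 0.097; 3 0.071.

3, 2, 1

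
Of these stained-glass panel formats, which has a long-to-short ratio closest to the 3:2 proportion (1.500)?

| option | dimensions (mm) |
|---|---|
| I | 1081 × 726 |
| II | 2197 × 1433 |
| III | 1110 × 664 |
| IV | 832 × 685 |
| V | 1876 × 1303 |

Target 3:2 ≈ 1.500.
I: 1.489 (Δ0.011)  II: 1.533 (Δ0.033)  III: 1.672 (Δ0.172)  IV: 1.215 (Δ0.285)  V: 1.440 (Δ0.060)

I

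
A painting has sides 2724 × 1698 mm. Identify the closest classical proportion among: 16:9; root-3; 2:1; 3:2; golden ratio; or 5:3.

2724/1698 ≈ 1.604. Nearest candidates are golden ratio (1.618, off by 0.014) and 5:3 (1.667, off by 0.063).

golden ratio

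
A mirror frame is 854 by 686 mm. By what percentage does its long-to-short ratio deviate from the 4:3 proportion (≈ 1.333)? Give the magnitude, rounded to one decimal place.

6.6%

Ratio = 854 / 686 ≈ 1.2449.
Ideal 4:3 ≈ 1.3333. |1.2449 − 1.3333| / 1.3333 ≈ 6.63% → 6.6%.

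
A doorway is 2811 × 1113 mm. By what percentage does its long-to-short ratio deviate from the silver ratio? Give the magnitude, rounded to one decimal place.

4.6%

Ratio = 2811 / 1113 ≈ 2.5256.
Ideal silver ratio ≈ 2.4142. |2.5256 − 2.4142| / 2.4142 ≈ 4.61% → 4.6%.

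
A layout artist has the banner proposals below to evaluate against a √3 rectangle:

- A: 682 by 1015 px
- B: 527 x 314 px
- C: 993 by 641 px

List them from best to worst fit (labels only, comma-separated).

B, C, A

Ratios: A = 1015 / 682 ≈ 1.488; B = 527 / 314 ≈ 1.678; C = 993 / 641 ≈ 1.549.
|Δ from 1.732|: A 0.244; B 0.054; C 0.183.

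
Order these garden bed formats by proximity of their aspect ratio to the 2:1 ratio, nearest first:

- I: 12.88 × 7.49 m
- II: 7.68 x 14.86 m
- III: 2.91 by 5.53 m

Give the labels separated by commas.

II, III, I

Ratios: I = 12.88 / 7.49 ≈ 1.720; II = 14.86 / 7.68 ≈ 1.935; III = 5.53 / 2.91 ≈ 1.900.
|Δ from 2.000|: I 0.280; II 0.065; III 0.100.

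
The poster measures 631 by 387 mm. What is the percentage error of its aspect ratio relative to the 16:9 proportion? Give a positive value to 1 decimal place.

8.3%

Ratio = 631 / 387 ≈ 1.6305.
Ideal 16:9 ≈ 1.7778. |1.6305 − 1.7778| / 1.7778 ≈ 8.29% → 8.3%.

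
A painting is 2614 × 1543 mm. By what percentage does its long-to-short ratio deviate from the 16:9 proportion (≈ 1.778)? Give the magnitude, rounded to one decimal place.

4.7%

Ratio = 2614 / 1543 ≈ 1.6941.
Ideal 16:9 ≈ 1.7778. |1.6941 − 1.7778| / 1.7778 ≈ 4.71% → 4.7%.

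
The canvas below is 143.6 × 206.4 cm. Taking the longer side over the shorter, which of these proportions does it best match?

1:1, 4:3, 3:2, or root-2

206.4/143.6 ≈ 1.437. Nearest candidates are root-2 (1.414, off by 0.023) and 3:2 (1.500, off by 0.063).

root-2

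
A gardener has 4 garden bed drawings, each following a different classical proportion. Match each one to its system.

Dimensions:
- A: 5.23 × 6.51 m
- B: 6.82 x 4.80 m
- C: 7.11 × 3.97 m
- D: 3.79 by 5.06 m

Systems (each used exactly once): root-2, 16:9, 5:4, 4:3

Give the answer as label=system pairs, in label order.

Ratios: A ≈ 1.245; B ≈ 1.421; C ≈ 1.791; D ≈ 1.335.
Targets: root-2 ≈ 1.414; 16:9 ≈ 1.778; 5:4 ≈ 1.250; 4:3 ≈ 1.333.

A=5:4, B=root-2, C=16:9, D=4:3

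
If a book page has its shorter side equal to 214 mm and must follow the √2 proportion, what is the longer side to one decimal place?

root-2 ≈ 1.41421.
Longer side = 214 × 1.41421 ≈ 302.641 → 302.6 mm.

302.6 mm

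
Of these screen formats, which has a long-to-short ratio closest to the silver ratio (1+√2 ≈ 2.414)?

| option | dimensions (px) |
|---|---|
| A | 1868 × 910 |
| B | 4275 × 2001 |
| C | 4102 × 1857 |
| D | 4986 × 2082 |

Target silver ratio ≈ 2.414.
A: 2.053 (Δ0.361)  B: 2.136 (Δ0.278)  C: 2.209 (Δ0.205)  D: 2.395 (Δ0.019)

D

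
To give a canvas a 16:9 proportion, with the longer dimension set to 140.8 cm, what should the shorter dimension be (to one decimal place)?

79.2 cm

16:9 ≈ 1.77778.
Shorter side = 140.8 ÷ 1.77778 ≈ 79.200 → 79.2 cm.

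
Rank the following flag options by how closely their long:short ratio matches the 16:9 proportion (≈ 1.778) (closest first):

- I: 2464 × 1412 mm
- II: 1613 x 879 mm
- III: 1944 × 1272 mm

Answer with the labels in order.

I: 2464/1412 ≈ 1.745 → |1.745 − 1.778| = 0.033
II: 1613/879 ≈ 1.835 → |1.835 − 1.778| = 0.057
III: 1944/1272 ≈ 1.528 → |1.528 − 1.778| = 0.250

I, II, III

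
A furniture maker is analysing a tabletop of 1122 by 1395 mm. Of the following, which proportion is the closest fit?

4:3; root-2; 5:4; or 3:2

5:4

Ratio = 1395 / 1122 ≈ 1.243.
Distances: 4:3 1.333 (Δ 0.090); root-2 1.414 (Δ 0.171); 5:4 1.250 (Δ 0.007); 3:2 1.500 (Δ 0.257).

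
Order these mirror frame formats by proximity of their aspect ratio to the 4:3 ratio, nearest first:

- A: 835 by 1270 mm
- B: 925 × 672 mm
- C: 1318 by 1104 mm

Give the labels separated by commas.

Ratios: A = 1270 / 835 ≈ 1.521; B = 925 / 672 ≈ 1.376; C = 1318 / 1104 ≈ 1.194.
|Δ from 1.333|: A 0.188; B 0.043; C 0.139.

B, C, A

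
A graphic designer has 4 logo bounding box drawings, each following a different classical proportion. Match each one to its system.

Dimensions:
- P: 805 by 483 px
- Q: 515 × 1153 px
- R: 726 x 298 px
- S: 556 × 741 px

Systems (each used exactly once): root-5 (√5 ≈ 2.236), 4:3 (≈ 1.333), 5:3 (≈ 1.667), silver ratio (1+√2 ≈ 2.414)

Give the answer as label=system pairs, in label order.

P=5:3, Q=root-5, R=silver ratio, S=4:3

Ratios: P ≈ 1.667; Q ≈ 2.239; R ≈ 2.436; S ≈ 1.333.
Targets: root-5 ≈ 2.236; 4:3 ≈ 1.333; 5:3 ≈ 1.667; silver ratio ≈ 2.414.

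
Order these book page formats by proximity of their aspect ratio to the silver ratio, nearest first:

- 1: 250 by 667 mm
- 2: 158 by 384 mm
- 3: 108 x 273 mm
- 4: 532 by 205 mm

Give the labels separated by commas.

Ratios: 1 = 667 / 250 ≈ 2.668; 2 = 384 / 158 ≈ 2.430; 3 = 273 / 108 ≈ 2.528; 4 = 532 / 205 ≈ 2.595.
|Δ from 2.414|: 1 0.254; 2 0.016; 3 0.114; 4 0.181.

2, 3, 4, 1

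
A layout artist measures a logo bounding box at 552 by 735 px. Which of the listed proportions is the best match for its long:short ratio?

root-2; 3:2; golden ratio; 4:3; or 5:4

4:3

Ratio = 735 / 552 ≈ 1.332.
Distances: root-2 1.414 (Δ 0.082); 3:2 1.500 (Δ 0.168); golden ratio 1.618 (Δ 0.286); 4:3 1.333 (Δ 0.001); 5:4 1.250 (Δ 0.082).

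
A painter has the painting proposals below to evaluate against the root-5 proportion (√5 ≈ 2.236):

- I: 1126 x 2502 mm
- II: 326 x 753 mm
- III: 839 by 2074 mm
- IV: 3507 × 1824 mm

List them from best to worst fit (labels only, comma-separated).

I, II, III, IV

I: 2502/1126 ≈ 2.222 → |2.222 − 2.236| = 0.014
II: 753/326 ≈ 2.310 → |2.310 − 2.236| = 0.074
III: 2074/839 ≈ 2.472 → |2.472 − 2.236| = 0.236
IV: 3507/1824 ≈ 1.923 → |1.923 − 2.236| = 0.313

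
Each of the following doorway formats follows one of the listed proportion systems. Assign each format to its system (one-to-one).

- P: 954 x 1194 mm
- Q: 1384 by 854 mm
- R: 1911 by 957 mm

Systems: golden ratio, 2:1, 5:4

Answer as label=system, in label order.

Ratios: P ≈ 1.252; Q ≈ 1.621; R ≈ 1.997.
Targets: golden ratio ≈ 1.618; 2:1 ≈ 2.000; 5:4 ≈ 1.250.

P=5:4, Q=golden ratio, R=2:1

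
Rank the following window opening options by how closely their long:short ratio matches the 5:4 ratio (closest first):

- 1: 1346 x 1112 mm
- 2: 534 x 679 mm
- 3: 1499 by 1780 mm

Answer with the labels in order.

Ratios: 1 = 1346 / 1112 ≈ 1.210; 2 = 679 / 534 ≈ 1.272; 3 = 1780 / 1499 ≈ 1.187.
|Δ from 1.250|: 1 0.040; 2 0.022; 3 0.063.

2, 1, 3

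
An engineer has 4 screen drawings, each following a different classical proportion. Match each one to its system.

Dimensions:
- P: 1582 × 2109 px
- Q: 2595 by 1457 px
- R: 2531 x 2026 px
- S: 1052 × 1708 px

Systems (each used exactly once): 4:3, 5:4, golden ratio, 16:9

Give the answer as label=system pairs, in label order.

P=4:3, Q=16:9, R=5:4, S=golden ratio

Ratios: P ≈ 1.333; Q ≈ 1.781; R ≈ 1.249; S ≈ 1.624.
Targets: 4:3 ≈ 1.333; 5:4 ≈ 1.250; golden ratio ≈ 1.618; 16:9 ≈ 1.778.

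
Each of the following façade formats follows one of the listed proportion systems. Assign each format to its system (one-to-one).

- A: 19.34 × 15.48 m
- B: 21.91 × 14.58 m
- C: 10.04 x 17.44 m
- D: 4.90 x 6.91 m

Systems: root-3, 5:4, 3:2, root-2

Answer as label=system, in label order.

A=5:4, B=3:2, C=root-3, D=root-2

A = 19.34/15.48 ≈ 1.249 → 5:4 (1.250)
B = 21.91/14.58 ≈ 1.503 → 3:2 (1.500)
C = 17.44/10.04 ≈ 1.737 → root-3 (1.732)
D = 6.91/4.90 ≈ 1.410 → root-2 (1.414)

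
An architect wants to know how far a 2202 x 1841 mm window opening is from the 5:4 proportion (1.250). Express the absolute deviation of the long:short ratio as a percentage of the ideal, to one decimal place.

Ratio = 2202 / 1841 ≈ 1.1961.
Ideal 5:4 = 1.2500. |1.1961 − 1.2500| / 1.2500 ≈ 4.31% → 4.3%.

4.3%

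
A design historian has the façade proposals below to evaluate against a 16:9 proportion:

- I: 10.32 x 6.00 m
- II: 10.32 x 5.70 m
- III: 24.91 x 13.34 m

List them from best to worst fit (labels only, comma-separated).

Ratios: I = 10.32 / 6.00 ≈ 1.720; II = 10.32 / 5.70 ≈ 1.811; III = 24.91 / 13.34 ≈ 1.867.
|Δ from 1.778|: I 0.058; II 0.033; III 0.089.

II, I, III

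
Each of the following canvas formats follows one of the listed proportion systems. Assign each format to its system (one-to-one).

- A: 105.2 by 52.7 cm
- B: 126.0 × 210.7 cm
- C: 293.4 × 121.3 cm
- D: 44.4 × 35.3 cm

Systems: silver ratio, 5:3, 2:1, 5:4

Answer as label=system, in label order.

Ratios: A ≈ 1.996; B ≈ 1.672; C ≈ 2.419; D ≈ 1.258.
Targets: silver ratio ≈ 2.414; 5:3 ≈ 1.667; 2:1 ≈ 2.000; 5:4 ≈ 1.250.

A=2:1, B=5:3, C=silver ratio, D=5:4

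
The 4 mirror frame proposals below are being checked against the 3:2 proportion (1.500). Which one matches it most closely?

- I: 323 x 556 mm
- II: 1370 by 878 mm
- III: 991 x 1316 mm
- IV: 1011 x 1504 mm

Ratios (long/short): I ≈ 1.721; II ≈ 1.560; III ≈ 1.328; IV ≈ 1.488.
3:2 ≈ 1.500; option IV is nearest (Δ 0.012).

IV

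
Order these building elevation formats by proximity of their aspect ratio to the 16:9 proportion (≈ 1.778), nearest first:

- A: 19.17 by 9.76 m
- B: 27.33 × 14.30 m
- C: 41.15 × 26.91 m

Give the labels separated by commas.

B, A, C

Ratios: A = 19.17 / 9.76 ≈ 1.964; B = 27.33 / 14.30 ≈ 1.911; C = 41.15 / 26.91 ≈ 1.529.
|Δ from 1.778|: A 0.186; B 0.133; C 0.249.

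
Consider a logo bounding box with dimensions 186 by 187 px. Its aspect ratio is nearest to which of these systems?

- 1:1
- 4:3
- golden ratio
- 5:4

Ratio = 187 / 186 ≈ 1.005.
Distances: 1:1 1.000 (Δ 0.005); 4:3 1.333 (Δ 0.328); golden ratio 1.618 (Δ 0.613); 5:4 1.250 (Δ 0.245).

1:1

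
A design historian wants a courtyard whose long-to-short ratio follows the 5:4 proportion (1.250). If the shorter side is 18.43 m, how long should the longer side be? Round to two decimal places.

23.04 m

5:4 = 1.25000.
Longer side = 18.43 × 1.25000 ≈ 23.0375 → 23.04 m.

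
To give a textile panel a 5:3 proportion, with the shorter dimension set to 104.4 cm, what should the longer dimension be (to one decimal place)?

5:3 ≈ 1.66667.
Longer side = 104.4 × 1.66667 ≈ 174.000 → 174.0 cm.

174.0 cm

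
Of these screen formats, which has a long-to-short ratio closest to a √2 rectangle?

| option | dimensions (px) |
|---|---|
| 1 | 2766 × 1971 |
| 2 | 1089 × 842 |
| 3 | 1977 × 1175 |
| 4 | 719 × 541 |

1

Ratios (long/short): 1 ≈ 1.403; 2 ≈ 1.293; 3 ≈ 1.683; 4 ≈ 1.329.
root-2 ≈ 1.414; option 1 is nearest (Δ 0.011).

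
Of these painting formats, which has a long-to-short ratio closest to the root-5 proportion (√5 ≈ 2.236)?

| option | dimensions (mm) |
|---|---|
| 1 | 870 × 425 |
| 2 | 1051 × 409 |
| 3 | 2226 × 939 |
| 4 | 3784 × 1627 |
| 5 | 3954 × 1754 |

Target root-5 ≈ 2.236.
1: 2.047 (Δ0.189)  2: 2.570 (Δ0.334)  3: 2.371 (Δ0.135)  4: 2.326 (Δ0.090)  5: 2.254 (Δ0.018)

5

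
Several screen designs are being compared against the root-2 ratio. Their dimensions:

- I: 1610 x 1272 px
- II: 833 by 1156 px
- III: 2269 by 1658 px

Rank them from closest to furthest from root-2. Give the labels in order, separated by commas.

II, III, I

Ratios: I = 1610 / 1272 ≈ 1.266; II = 1156 / 833 ≈ 1.388; III = 2269 / 1658 ≈ 1.369.
|Δ from 1.414|: I 0.148; II 0.026; III 0.045.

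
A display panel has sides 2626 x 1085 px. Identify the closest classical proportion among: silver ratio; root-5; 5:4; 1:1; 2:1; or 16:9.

2626/1085 ≈ 2.420. Nearest candidates are silver ratio (2.414, off by 0.006) and root-5 (2.236, off by 0.184).

silver ratio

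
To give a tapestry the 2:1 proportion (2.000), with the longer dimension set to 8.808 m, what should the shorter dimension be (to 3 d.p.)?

2:1 = 2.00000.
Shorter side = 8.808 ÷ 2.00000 ≈ 4.40400 → 4.404 m.

4.404 m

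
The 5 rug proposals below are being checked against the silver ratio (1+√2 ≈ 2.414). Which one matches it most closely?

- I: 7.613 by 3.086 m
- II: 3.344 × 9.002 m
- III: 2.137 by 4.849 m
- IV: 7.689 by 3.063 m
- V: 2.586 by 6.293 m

V

Ratios (long/short): I ≈ 2.467; II ≈ 2.692; III ≈ 2.269; IV ≈ 2.510; V ≈ 2.433.
silver ratio ≈ 2.414; option V is nearest (Δ 0.019).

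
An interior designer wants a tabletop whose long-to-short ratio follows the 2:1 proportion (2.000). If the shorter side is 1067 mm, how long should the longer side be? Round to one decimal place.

2134.0 mm

2:1 = 2.00000.
Longer side = 1067 × 2.00000 ≈ 2134.000 → 2134.0 mm.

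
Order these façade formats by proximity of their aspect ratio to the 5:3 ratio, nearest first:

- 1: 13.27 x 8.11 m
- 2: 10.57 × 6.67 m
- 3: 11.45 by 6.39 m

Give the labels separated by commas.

1, 2, 3

Ratios: 1 = 13.27 / 8.11 ≈ 1.636; 2 = 10.57 / 6.67 ≈ 1.585; 3 = 11.45 / 6.39 ≈ 1.792.
|Δ from 1.667|: 1 0.031; 2 0.082; 3 0.125.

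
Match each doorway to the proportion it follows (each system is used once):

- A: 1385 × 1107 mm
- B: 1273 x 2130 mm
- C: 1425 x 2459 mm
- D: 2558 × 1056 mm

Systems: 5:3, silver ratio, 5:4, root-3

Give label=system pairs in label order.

A = 1385/1107 ≈ 1.251 → 5:4 (1.250)
B = 2130/1273 ≈ 1.673 → 5:3 (1.667)
C = 2459/1425 ≈ 1.726 → root-3 (1.732)
D = 2558/1056 ≈ 2.422 → silver ratio (2.414)

A=5:4, B=5:3, C=root-3, D=silver ratio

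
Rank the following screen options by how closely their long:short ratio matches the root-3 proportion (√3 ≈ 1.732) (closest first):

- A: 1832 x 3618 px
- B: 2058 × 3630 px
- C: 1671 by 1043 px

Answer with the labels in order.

A: 3618/1832 ≈ 1.975 → |1.975 − 1.732| = 0.243
B: 3630/2058 ≈ 1.764 → |1.764 − 1.732| = 0.032
C: 1671/1043 ≈ 1.602 → |1.602 − 1.732| = 0.130

B, C, A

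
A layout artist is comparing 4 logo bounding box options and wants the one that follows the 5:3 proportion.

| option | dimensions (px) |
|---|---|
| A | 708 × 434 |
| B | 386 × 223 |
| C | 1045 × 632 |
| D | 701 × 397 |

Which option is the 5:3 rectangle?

C

Ratios (long/short): A ≈ 1.631; B ≈ 1.731; C ≈ 1.653; D ≈ 1.766.
5:3 ≈ 1.667; option C is nearest (Δ 0.014).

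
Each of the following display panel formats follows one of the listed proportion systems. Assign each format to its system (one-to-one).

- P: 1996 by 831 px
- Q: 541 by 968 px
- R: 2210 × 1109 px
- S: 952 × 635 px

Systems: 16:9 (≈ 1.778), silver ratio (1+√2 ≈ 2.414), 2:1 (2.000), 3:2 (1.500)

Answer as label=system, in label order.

Ratios: P ≈ 2.402; Q ≈ 1.789; R ≈ 1.993; S ≈ 1.499.
Targets: 16:9 ≈ 1.778; silver ratio ≈ 2.414; 2:1 ≈ 2.000; 3:2 ≈ 1.500.

P=silver ratio, Q=16:9, R=2:1, S=3:2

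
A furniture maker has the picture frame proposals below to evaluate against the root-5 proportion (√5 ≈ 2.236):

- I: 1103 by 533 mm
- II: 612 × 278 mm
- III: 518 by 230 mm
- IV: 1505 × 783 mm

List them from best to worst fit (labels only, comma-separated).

III, II, I, IV

Ratios: I = 1103 / 533 ≈ 2.069; II = 612 / 278 ≈ 2.201; III = 518 / 230 ≈ 2.252; IV = 1505 / 783 ≈ 1.922.
|Δ from 2.236|: I 0.167; II 0.035; III 0.016; IV 0.314.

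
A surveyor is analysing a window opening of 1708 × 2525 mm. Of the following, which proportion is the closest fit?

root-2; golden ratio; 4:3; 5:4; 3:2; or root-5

3:2

2525/1708 ≈ 1.478. Nearest candidates are 3:2 (1.500, off by 0.022) and root-2 (1.414, off by 0.064).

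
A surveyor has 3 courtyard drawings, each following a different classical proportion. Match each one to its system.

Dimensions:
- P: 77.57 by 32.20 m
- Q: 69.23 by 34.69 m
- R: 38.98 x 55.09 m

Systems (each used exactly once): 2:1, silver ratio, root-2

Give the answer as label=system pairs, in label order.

P=silver ratio, Q=2:1, R=root-2

Ratios: P ≈ 2.409; Q ≈ 1.996; R ≈ 1.413.
Targets: 2:1 ≈ 2.000; silver ratio ≈ 2.414; root-2 ≈ 1.414.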